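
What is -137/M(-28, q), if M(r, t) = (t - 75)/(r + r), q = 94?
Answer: 7672/19 ≈ 403.79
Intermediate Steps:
M(r, t) = (-75 + t)/(2*r) (M(r, t) = (-75 + t)/((2*r)) = (-75 + t)*(1/(2*r)) = (-75 + t)/(2*r))
-137/M(-28, q) = -137*(-56/(-75 + 94)) = -137/((½)*(-1/28)*19) = -137/(-19/56) = -137*(-56/19) = 7672/19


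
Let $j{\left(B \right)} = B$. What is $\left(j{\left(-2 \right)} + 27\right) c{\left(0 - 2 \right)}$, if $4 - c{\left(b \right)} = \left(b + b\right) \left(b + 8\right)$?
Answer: $700$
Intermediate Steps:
$c{\left(b \right)} = 4 - 2 b \left(8 + b\right)$ ($c{\left(b \right)} = 4 - \left(b + b\right) \left(b + 8\right) = 4 - 2 b \left(8 + b\right)$)
$\left(j{\left(-2 \right)} + 27\right) c{\left(0 - 2 \right)} = \left(-2 + 27\right) \left(4 - 16 \left(0 - 2\right) - 2 \left(0 - 2\right)^{2}\right) = 25 \left(4 - 16 \left(0 - 2\right) - 2 \left(0 - 2\right)^{2}\right) = 25 \left(4 - -32 - 2 \left(-2\right)^{2}\right) = 25 \left(4 + 32 - 8\right) = 25 \cdot 28 = 700$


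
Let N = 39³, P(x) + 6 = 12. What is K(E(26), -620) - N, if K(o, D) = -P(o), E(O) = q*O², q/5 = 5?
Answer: -59325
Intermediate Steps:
q = 25 (q = 5*5 = 25)
E(O) = 25*O²
P(x) = 6 (P(x) = -6 + 12 = 6)
K(o, D) = -6 (K(o, D) = -1*6 = -6)
N = 59319
K(E(26), -620) - N = -6 - 1*59319 = -6 - 59319 = -59325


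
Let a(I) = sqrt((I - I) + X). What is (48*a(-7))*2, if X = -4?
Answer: 192*I ≈ 192.0*I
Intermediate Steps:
a(I) = 2*I (a(I) = sqrt((I - I) - 4) = sqrt(0 - 4) = sqrt(-4) = 2*I)
(48*a(-7))*2 = (48*(2*I))*2 = (96*I)*2 = 192*I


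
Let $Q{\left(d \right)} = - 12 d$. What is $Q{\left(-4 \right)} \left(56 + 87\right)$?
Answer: $6864$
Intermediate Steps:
$Q{\left(-4 \right)} \left(56 + 87\right) = \left(-12\right) \left(-4\right) \left(56 + 87\right) = 48 \cdot 143 = 6864$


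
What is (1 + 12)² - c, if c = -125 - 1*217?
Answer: 511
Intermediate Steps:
c = -342 (c = -125 - 217 = -342)
(1 + 12)² - c = (1 + 12)² - 1*(-342) = 13² + 342 = 169 + 342 = 511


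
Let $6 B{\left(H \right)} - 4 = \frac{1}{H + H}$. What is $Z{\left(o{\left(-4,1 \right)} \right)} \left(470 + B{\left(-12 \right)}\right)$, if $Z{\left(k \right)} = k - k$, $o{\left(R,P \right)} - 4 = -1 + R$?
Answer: $0$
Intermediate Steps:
$o{\left(R,P \right)} = 3 + R$ ($o{\left(R,P \right)} = 4 + \left(-1 + R\right) = 3 + R$)
$Z{\left(k \right)} = 0$
$B{\left(H \right)} = \frac{2}{3} + \frac{1}{12 H}$ ($B{\left(H \right)} = \frac{2}{3} + \frac{1}{6 \left(H + H\right)} = \frac{2}{3} + \frac{1}{6 \cdot 2 H} = \frac{2}{3} + \frac{\frac{1}{2} \frac{1}{H}}{6} = \frac{2}{3} + \frac{1}{12 H}$)
$Z{\left(o{\left(-4,1 \right)} \right)} \left(470 + B{\left(-12 \right)}\right) = 0 \left(470 + \frac{1 + 8 \left(-12\right)}{12 \left(-12\right)}\right) = 0 \left(470 + \frac{1}{12} \left(- \frac{1}{12}\right) \left(1 - 96\right)\right) = 0 \left(470 + \frac{1}{12} \left(- \frac{1}{12}\right) \left(-95\right)\right) = 0 \left(470 + \frac{95}{144}\right) = 0 \cdot \frac{67775}{144} = 0$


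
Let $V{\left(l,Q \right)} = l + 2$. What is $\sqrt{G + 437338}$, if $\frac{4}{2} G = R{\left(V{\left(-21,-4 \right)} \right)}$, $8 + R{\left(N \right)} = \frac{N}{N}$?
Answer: $\frac{\sqrt{1749338}}{2} \approx 661.31$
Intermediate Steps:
$V{\left(l,Q \right)} = 2 + l$
$R{\left(N \right)} = -7$ ($R{\left(N \right)} = -8 + \frac{N}{N} = -8 + 1 = -7$)
$G = - \frac{7}{2}$ ($G = \frac{1}{2} \left(-7\right) = - \frac{7}{2} \approx -3.5$)
$\sqrt{G + 437338} = \sqrt{- \frac{7}{2} + 437338} = \sqrt{\frac{874669}{2}} = \frac{\sqrt{1749338}}{2}$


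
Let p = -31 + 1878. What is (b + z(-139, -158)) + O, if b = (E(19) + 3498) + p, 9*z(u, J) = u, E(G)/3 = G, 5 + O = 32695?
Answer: 342689/9 ≈ 38077.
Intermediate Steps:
O = 32690 (O = -5 + 32695 = 32690)
E(G) = 3*G
p = 1847
z(u, J) = u/9
b = 5402 (b = (3*19 + 3498) + 1847 = (57 + 3498) + 1847 = 3555 + 1847 = 5402)
(b + z(-139, -158)) + O = (5402 + (1/9)*(-139)) + 32690 = (5402 - 139/9) + 32690 = 48479/9 + 32690 = 342689/9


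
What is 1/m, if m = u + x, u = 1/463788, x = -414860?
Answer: -463788/192407089679 ≈ -2.4105e-6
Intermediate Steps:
u = 1/463788 ≈ 2.1562e-6
m = -192407089679/463788 (m = 1/463788 - 414860 = -192407089679/463788 ≈ -4.1486e+5)
1/m = 1/(-192407089679/463788) = -463788/192407089679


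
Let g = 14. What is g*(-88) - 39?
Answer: -1271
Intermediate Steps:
g*(-88) - 39 = 14*(-88) - 39 = -1232 - 39 = -1271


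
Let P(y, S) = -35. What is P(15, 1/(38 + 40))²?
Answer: 1225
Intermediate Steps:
P(15, 1/(38 + 40))² = (-35)² = 1225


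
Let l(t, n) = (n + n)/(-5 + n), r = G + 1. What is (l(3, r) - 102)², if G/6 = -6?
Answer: 160801/16 ≈ 10050.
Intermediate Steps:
G = -36 (G = 6*(-6) = -36)
r = -35 (r = -36 + 1 = -35)
l(t, n) = 2*n/(-5 + n) (l(t, n) = (2*n)/(-5 + n) = 2*n/(-5 + n))
(l(3, r) - 102)² = (2*(-35)/(-5 - 35) - 102)² = (2*(-35)/(-40) - 102)² = (2*(-35)*(-1/40) - 102)² = (7/4 - 102)² = (-401/4)² = 160801/16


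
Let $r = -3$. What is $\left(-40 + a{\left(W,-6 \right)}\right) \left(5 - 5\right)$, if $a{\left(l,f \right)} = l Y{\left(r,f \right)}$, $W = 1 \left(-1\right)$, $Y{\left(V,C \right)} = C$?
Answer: $0$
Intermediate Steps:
$W = -1$
$a{\left(l,f \right)} = f l$ ($a{\left(l,f \right)} = l f = f l$)
$\left(-40 + a{\left(W,-6 \right)}\right) \left(5 - 5\right) = \left(-40 - -6\right) \left(5 - 5\right) = \left(-40 + 6\right) \left(5 - 5\right) = \left(-34\right) 0 = 0$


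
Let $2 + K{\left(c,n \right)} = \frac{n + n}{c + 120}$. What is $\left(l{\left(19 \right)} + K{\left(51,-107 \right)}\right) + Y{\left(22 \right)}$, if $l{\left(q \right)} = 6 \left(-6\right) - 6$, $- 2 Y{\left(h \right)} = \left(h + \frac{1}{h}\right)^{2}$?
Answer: $- \frac{47713859}{165528} \approx -288.25$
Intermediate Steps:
$Y{\left(h \right)} = - \frac{\left(h + \frac{1}{h}\right)^{2}}{2}$
$K{\left(c,n \right)} = -2 + \frac{2 n}{120 + c}$ ($K{\left(c,n \right)} = -2 + \frac{n + n}{c + 120} = -2 + \frac{2 n}{120 + c}$)
$l{\left(q \right)} = -42$ ($l{\left(q \right)} = -36 - 6 = -42$)
$\left(l{\left(19 \right)} + K{\left(51,-107 \right)}\right) + Y{\left(22 \right)} = \left(-42 + \frac{2 \left(-120 - 107 - 51\right)}{120 + 51}\right) - \frac{\left(1 + 22^{2}\right)^{2}}{2 \cdot 484} = \left(-42 + \frac{2 \left(-120 - 107 - 51\right)}{171}\right) - \frac{\left(1 + 484\right)^{2}}{968} = \left(-42 + 2 \cdot \frac{1}{171} \left(-278\right)\right) - \frac{485^{2}}{968} = \left(-42 - \frac{556}{171}\right) - \frac{1}{968} \cdot 235225 = - \frac{7738}{171} - \frac{235225}{968} = - \frac{47713859}{165528}$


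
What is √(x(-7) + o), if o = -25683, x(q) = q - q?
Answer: I*√25683 ≈ 160.26*I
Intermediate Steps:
x(q) = 0
√(x(-7) + o) = √(0 - 25683) = √(-25683) = I*√25683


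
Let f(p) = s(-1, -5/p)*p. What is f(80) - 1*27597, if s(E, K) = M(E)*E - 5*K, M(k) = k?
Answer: -27492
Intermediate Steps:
s(E, K) = E**2 - 5*K (s(E, K) = E*E - 5*K = E**2 - 5*K)
f(p) = p*(1 + 25/p) (f(p) = ((-1)**2 - (-25)/p)*p = (1 + 25/p)*p = p*(1 + 25/p))
f(80) - 1*27597 = (25 + 80) - 1*27597 = 105 - 27597 = -27492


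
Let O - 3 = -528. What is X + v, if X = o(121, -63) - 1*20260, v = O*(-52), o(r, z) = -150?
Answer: 6890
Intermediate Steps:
O = -525 (O = 3 - 528 = -525)
v = 27300 (v = -525*(-52) = 27300)
X = -20410 (X = -150 - 1*20260 = -150 - 20260 = -20410)
X + v = -20410 + 27300 = 6890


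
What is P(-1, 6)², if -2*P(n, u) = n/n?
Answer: ¼ ≈ 0.25000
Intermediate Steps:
P(n, u) = -½ (P(n, u) = -n/(2*n) = -½*1 = -½)
P(-1, 6)² = (-½)² = ¼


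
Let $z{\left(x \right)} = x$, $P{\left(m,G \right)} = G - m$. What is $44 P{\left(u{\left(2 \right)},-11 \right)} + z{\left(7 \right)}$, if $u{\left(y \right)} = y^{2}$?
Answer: $-653$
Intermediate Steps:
$44 P{\left(u{\left(2 \right)},-11 \right)} + z{\left(7 \right)} = 44 \left(-11 - 2^{2}\right) + 7 = 44 \left(-11 - 4\right) + 7 = 44 \left(-15\right) + 7 = -660 + 7 = -653$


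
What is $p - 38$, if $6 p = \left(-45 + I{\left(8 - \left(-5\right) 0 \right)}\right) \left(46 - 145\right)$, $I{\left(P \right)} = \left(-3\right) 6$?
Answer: $\frac{2003}{2} \approx 1001.5$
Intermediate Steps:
$I{\left(P \right)} = -18$
$p = \frac{2079}{2}$ ($p = \frac{\left(-45 - 18\right) \left(46 - 145\right)}{6} = \frac{\left(-63\right) \left(-99\right)}{6} = \frac{1}{6} \cdot 6237 = \frac{2079}{2} \approx 1039.5$)
$p - 38 = \frac{2079}{2} - 38 = \frac{2003}{2}$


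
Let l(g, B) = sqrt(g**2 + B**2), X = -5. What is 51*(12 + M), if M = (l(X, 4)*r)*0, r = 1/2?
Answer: 612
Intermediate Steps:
l(g, B) = sqrt(B**2 + g**2)
r = 1/2 ≈ 0.50000
M = 0 (M = (sqrt(4**2 + (-5)**2)*(1/2))*0 = (sqrt(16 + 25)*(1/2))*0 = (sqrt(41)*(1/2))*0 = (sqrt(41)/2)*0 = 0)
51*(12 + M) = 51*(12 + 0) = 51*12 = 612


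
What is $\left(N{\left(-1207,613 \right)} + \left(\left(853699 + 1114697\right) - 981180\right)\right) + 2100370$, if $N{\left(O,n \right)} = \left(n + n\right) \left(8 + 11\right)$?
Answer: $3110880$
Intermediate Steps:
$N{\left(O,n \right)} = 38 n$ ($N{\left(O,n \right)} = 2 n 19 = 38 n$)
$\left(N{\left(-1207,613 \right)} + \left(\left(853699 + 1114697\right) - 981180\right)\right) + 2100370 = \left(38 \cdot 613 + \left(\left(853699 + 1114697\right) - 981180\right)\right) + 2100370 = \left(23294 + \left(1968396 - 981180\right)\right) + 2100370 = \left(23294 + 987216\right) + 2100370 = 1010510 + 2100370 = 3110880$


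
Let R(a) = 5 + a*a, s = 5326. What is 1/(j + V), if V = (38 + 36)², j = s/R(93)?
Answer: 4327/23697315 ≈ 0.00018259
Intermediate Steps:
R(a) = 5 + a²
j = 2663/4327 (j = 5326/(5 + 93²) = 5326/(5 + 8649) = 5326/8654 = 5326*(1/8654) = 2663/4327 ≈ 0.61544)
V = 5476 (V = 74² = 5476)
1/(j + V) = 1/(2663/4327 + 5476) = 1/(23697315/4327) = 4327/23697315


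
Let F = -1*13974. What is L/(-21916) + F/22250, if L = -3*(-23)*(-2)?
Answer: -75795921/121907750 ≈ -0.62175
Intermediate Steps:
L = -138 (L = 69*(-2) = -138)
F = -13974
L/(-21916) + F/22250 = -138/(-21916) - 13974/22250 = -138*(-1/21916) - 13974*1/22250 = 69/10958 - 6987/11125 = -75795921/121907750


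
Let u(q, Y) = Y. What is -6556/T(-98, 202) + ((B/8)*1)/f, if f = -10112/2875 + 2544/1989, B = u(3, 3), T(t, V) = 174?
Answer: -112375795969/2969314176 ≈ -37.846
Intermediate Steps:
B = 3
f = -4266256/1906125 (f = -10112*1/2875 + 2544*(1/1989) = -10112/2875 + 848/663 = -4266256/1906125 ≈ -2.2382)
-6556/T(-98, 202) + ((B/8)*1)/f = -6556/174 + ((3/8)*1)/(-4266256/1906125) = -6556*1/174 + ((3*(1/8))*1)*(-1906125/4266256) = -3278/87 + ((3/8)*1)*(-1906125/4266256) = -3278/87 + (3/8)*(-1906125/4266256) = -3278/87 - 5718375/34130048 = -112375795969/2969314176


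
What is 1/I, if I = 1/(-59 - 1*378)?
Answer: -437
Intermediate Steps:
I = -1/437 (I = 1/(-59 - 378) = 1/(-437) = -1/437 ≈ -0.0022883)
1/I = 1/(-1/437) = -437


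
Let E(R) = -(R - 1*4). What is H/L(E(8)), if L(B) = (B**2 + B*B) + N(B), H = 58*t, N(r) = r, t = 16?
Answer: 232/7 ≈ 33.143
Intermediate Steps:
E(R) = 4 - R (E(R) = -(R - 4) = -(-4 + R) = 4 - R)
H = 928 (H = 58*16 = 928)
L(B) = B + 2*B**2 (L(B) = (B**2 + B*B) + B = (B**2 + B**2) + B = 2*B**2 + B = B + 2*B**2)
H/L(E(8)) = 928/(((4 - 1*8)*(1 + 2*(4 - 1*8)))) = 928/(((4 - 8)*(1 + 2*(4 - 8)))) = 928/((-4*(1 + 2*(-4)))) = 928/((-4*(1 - 8))) = 928/((-4*(-7))) = 928/28 = 928*(1/28) = 232/7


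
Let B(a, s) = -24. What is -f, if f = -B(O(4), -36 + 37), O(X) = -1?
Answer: -24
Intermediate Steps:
f = 24 (f = -1*(-24) = 24)
-f = -1*24 = -24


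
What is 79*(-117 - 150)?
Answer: -21093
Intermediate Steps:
79*(-117 - 150) = 79*(-267) = -21093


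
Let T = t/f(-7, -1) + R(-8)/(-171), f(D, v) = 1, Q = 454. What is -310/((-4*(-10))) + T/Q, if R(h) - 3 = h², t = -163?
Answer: -1259207/155268 ≈ -8.1099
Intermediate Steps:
R(h) = 3 + h²
T = -27940/171 (T = -163/1 + (3 + (-8)²)/(-171) = -163*1 + (3 + 64)*(-1/171) = -163 + 67*(-1/171) = -163 - 67/171 = -27940/171 ≈ -163.39)
-310/((-4*(-10))) + T/Q = -310/((-4*(-10))) - 27940/171/454 = -310/40 - 27940/171*1/454 = -310*1/40 - 13970/38817 = -31/4 - 13970/38817 = -1259207/155268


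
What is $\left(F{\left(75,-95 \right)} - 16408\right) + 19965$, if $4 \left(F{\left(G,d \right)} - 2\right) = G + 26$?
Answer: $\frac{14337}{4} \approx 3584.3$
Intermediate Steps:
$F{\left(G,d \right)} = \frac{17}{2} + \frac{G}{4}$ ($F{\left(G,d \right)} = 2 + \frac{G + 26}{4} = 2 + \frac{26 + G}{4} = 2 + \left(\frac{13}{2} + \frac{G}{4}\right) = \frac{17}{2} + \frac{G}{4}$)
$\left(F{\left(75,-95 \right)} - 16408\right) + 19965 = \left(\left(\frac{17}{2} + \frac{1}{4} \cdot 75\right) - 16408\right) + 19965 = \left(\left(\frac{17}{2} + \frac{75}{4}\right) - 16408\right) + 19965 = \left(\frac{109}{4} - 16408\right) + 19965 = - \frac{65523}{4} + 19965 = \frac{14337}{4}$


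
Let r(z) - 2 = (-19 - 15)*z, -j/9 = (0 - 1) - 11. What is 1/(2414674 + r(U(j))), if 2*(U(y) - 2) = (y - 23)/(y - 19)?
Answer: 89/214898667 ≈ 4.1415e-7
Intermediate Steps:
j = 108 (j = -9*((0 - 1) - 11) = -9*(-1 - 11) = -9*(-12) = 108)
U(y) = 2 + (-23 + y)/(2*(-19 + y)) (U(y) = 2 + ((y - 23)/(y - 19))/2 = 2 + ((-23 + y)/(-19 + y))/2 = 2 + (-23 + y)/(2*(-19 + y)))
r(z) = 2 - 34*z (r(z) = 2 + (-19 - 15)*z = 2 - 34*z)
1/(2414674 + r(U(j))) = 1/(2414674 + (2 - 17*(-99 + 5*108)/(-19 + 108))) = 1/(2414674 + (2 - 17*(-99 + 540)/89)) = 1/(2414674 + (2 - 17*441/89)) = 1/(2414674 + (2 - 34*441/178)) = 1/(2414674 + (2 - 7497/89)) = 1/(2414674 - 7319/89) = 1/(214898667/89) = 89/214898667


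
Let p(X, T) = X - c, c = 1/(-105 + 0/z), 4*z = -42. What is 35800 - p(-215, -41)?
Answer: 3781574/105 ≈ 36015.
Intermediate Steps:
z = -21/2 (z = (1/4)*(-42) = -21/2 ≈ -10.500)
c = -1/105 (c = 1/(-105 + 0/(-21/2)) = 1/(-105 + 0*(-2/21)) = 1/(-105 + 0) = 1/(-105) = -1/105 ≈ -0.0095238)
p(X, T) = 1/105 + X (p(X, T) = X - 1*(-1/105) = X + 1/105 = 1/105 + X)
35800 - p(-215, -41) = 35800 - (1/105 - 215) = 35800 - 1*(-22574/105) = 35800 + 22574/105 = 3781574/105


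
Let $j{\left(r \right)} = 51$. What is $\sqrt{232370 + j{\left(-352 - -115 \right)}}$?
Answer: $\sqrt{232421} \approx 482.1$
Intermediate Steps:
$\sqrt{232370 + j{\left(-352 - -115 \right)}} = \sqrt{232370 + 51} = \sqrt{232421}$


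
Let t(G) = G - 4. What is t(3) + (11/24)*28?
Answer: 71/6 ≈ 11.833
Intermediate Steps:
t(G) = -4 + G
t(3) + (11/24)*28 = (-4 + 3) + (11/24)*28 = -1 + (11*(1/24))*28 = -1 + (11/24)*28 = -1 + 77/6 = 71/6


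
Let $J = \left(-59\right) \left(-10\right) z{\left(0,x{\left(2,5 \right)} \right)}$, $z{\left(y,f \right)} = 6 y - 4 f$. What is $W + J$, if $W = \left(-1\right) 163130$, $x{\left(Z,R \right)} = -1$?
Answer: $-160770$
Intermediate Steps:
$W = -163130$
$z{\left(y,f \right)} = - 4 f + 6 y$
$J = 2360$ ($J = \left(-59\right) \left(-10\right) \left(\left(-4\right) \left(-1\right) + 6 \cdot 0\right) = 590 \left(4 + 0\right) = 590 \cdot 4 = 2360$)
$W + J = -163130 + 2360 = -160770$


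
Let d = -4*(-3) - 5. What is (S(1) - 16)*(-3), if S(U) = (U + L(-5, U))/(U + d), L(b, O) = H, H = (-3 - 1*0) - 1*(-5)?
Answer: 375/8 ≈ 46.875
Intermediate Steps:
H = 2 (H = (-3 + 0) + 5 = -3 + 5 = 2)
L(b, O) = 2
d = 7 (d = 12 - 5 = 7)
S(U) = (2 + U)/(7 + U) (S(U) = (U + 2)/(U + 7) = (2 + U)/(7 + U))
(S(1) - 16)*(-3) = ((2 + 1)/(7 + 1) - 16)*(-3) = (3/8 - 16)*(-3) = -125/8*(-3) = 375/8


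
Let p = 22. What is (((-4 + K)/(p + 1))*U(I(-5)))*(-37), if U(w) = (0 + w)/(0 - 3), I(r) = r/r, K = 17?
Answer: 481/69 ≈ 6.9710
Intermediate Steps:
I(r) = 1
U(w) = -w/3 (U(w) = w/(-3) = w*(-⅓) = -w/3)
(((-4 + K)/(p + 1))*U(I(-5)))*(-37) = (((-4 + 17)/(22 + 1))*(-⅓*1))*(-37) = ((13/23)*(-⅓))*(-37) = -13/69*(-37) = 481/69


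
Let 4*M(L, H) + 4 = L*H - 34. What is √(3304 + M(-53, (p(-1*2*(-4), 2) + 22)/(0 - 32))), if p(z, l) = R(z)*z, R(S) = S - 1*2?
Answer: √212703/8 ≈ 57.650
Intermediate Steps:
R(S) = -2 + S (R(S) = S - 2 = -2 + S)
p(z, l) = z*(-2 + z) (p(z, l) = (-2 + z)*z = z*(-2 + z))
M(L, H) = -19/2 + H*L/4 (M(L, H) = -1 + (L*H - 34)/4 = -1 + (H*L - 34)/4 = -1 + (-34 + H*L)/4 = -1 + (-17/2 + H*L/4) = -19/2 + H*L/4)
√(3304 + M(-53, (p(-1*2*(-4), 2) + 22)/(0 - 32))) = √(3304 + (-19/2 + (¼)*(((-1*2*(-4))*(-2 - 1*2*(-4)) + 22)/(0 - 32))*(-53))) = √(3304 + (-19/2 + (¼)*(((-2*(-4))*(-2 - 2*(-4)) + 22)/(-32))*(-53))) = √(3304 + (-19/2 + (¼)*((8*(-2 + 8) + 22)*(-1/32))*(-53))) = √(3304 + (-19/2 + (¼)*((8*6 + 22)*(-1/32))*(-53))) = √(3304 + (-19/2 + (¼)*((48 + 22)*(-1/32))*(-53))) = √(3304 + (-19/2 + (¼)*(70*(-1/32))*(-53))) = √(3304 + (-19/2 + (¼)*(-35/16)*(-53))) = √(3304 + (-19/2 + 1855/64)) = √(3304 + 1247/64) = √(212703/64) = √212703/8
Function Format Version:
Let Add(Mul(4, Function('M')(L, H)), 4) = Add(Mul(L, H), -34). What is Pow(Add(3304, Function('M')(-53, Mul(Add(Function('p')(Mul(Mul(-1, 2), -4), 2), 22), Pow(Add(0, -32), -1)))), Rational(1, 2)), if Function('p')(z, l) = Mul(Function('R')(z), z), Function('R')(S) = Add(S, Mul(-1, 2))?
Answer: Mul(Rational(1, 8), Pow(212703, Rational(1, 2))) ≈ 57.650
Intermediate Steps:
Function('R')(S) = Add(-2, S) (Function('R')(S) = Add(S, -2) = Add(-2, S))
Function('p')(z, l) = Mul(z, Add(-2, z)) (Function('p')(z, l) = Mul(Add(-2, z), z) = Mul(z, Add(-2, z)))
Function('M')(L, H) = Add(Rational(-19, 2), Mul(Rational(1, 4), H, L)) (Function('M')(L, H) = Add(-1, Mul(Rational(1, 4), Add(Mul(L, H), -34))) = Add(-1, Mul(Rational(1, 4), Add(Mul(H, L), -34))) = Add(-1, Mul(Rational(1, 4), Add(-34, Mul(H, L)))) = Add(-1, Add(Rational(-17, 2), Mul(Rational(1, 4), H, L))) = Add(Rational(-19, 2), Mul(Rational(1, 4), H, L)))
Pow(Add(3304, Function('M')(-53, Mul(Add(Function('p')(Mul(Mul(-1, 2), -4), 2), 22), Pow(Add(0, -32), -1)))), Rational(1, 2)) = Pow(Add(3304, Add(Rational(-19, 2), Mul(Rational(1, 4), Mul(Add(Mul(Mul(Mul(-1, 2), -4), Add(-2, Mul(Mul(-1, 2), -4))), 22), Pow(Add(0, -32), -1)), -53))), Rational(1, 2)) = Pow(Add(3304, Add(Rational(-19, 2), Mul(Rational(1, 4), Mul(Add(Mul(Mul(-2, -4), Add(-2, Mul(-2, -4))), 22), Pow(-32, -1)), -53))), Rational(1, 2)) = Pow(Add(3304, Add(Rational(-19, 2), Mul(Rational(1, 4), Mul(Add(Mul(8, Add(-2, 8)), 22), Rational(-1, 32)), -53))), Rational(1, 2)) = Pow(Add(3304, Add(Rational(-19, 2), Mul(Rational(1, 4), Mul(Add(Mul(8, 6), 22), Rational(-1, 32)), -53))), Rational(1, 2)) = Pow(Add(3304, Add(Rational(-19, 2), Mul(Rational(1, 4), Mul(Add(48, 22), Rational(-1, 32)), -53))), Rational(1, 2)) = Pow(Add(3304, Add(Rational(-19, 2), Mul(Rational(1, 4), Mul(70, Rational(-1, 32)), -53))), Rational(1, 2)) = Pow(Add(3304, Add(Rational(-19, 2), Mul(Rational(1, 4), Rational(-35, 16), -53))), Rational(1, 2)) = Pow(Add(3304, Add(Rational(-19, 2), Rational(1855, 64))), Rational(1, 2)) = Pow(Add(3304, Rational(1247, 64)), Rational(1, 2)) = Pow(Rational(212703, 64), Rational(1, 2)) = Mul(Rational(1, 8), Pow(212703, Rational(1, 2)))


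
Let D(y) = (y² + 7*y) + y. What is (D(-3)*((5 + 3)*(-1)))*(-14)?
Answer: -1680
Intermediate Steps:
D(y) = y² + 8*y
(D(-3)*((5 + 3)*(-1)))*(-14) = ((-3*(8 - 3))*((5 + 3)*(-1)))*(-14) = ((-3*5)*(8*(-1)))*(-14) = -15*(-8)*(-14) = 120*(-14) = -1680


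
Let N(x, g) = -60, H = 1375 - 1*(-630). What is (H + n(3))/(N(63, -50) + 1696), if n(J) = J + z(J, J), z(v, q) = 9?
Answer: 2017/1636 ≈ 1.2329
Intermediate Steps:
H = 2005 (H = 1375 + 630 = 2005)
n(J) = 9 + J (n(J) = J + 9 = 9 + J)
(H + n(3))/(N(63, -50) + 1696) = (2005 + (9 + 3))/(-60 + 1696) = (2005 + 12)/1636 = 2017*(1/1636) = 2017/1636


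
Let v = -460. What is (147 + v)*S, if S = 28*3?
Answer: -26292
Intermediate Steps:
S = 84
(147 + v)*S = (147 - 460)*84 = -313*84 = -26292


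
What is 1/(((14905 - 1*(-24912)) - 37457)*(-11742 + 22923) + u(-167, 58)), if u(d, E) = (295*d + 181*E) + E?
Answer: 1/26348451 ≈ 3.7953e-8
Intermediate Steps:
u(d, E) = 182*E + 295*d (u(d, E) = (181*E + 295*d) + E = 182*E + 295*d)
1/(((14905 - 1*(-24912)) - 37457)*(-11742 + 22923) + u(-167, 58)) = 1/(((14905 - 1*(-24912)) - 37457)*(-11742 + 22923) + (182*58 + 295*(-167))) = 1/(((14905 + 24912) - 37457)*11181 + (10556 - 49265)) = 1/((39817 - 37457)*11181 - 38709) = 1/(2360*11181 - 38709) = 1/(26387160 - 38709) = 1/26348451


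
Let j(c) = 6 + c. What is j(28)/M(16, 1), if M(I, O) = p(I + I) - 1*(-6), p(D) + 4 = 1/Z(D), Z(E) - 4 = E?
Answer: 1224/73 ≈ 16.767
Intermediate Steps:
Z(E) = 4 + E
p(D) = -4 + 1/(4 + D)
M(I, O) = 6 + (-15 - 8*I)/(4 + 2*I) (M(I, O) = (-15 - 4*(I + I))/(4 + (I + I)) - 1*(-6) = (-15 - 8*I)/(4 + 2*I) + 6 = 6 + (-15 - 8*I)/(4 + 2*I))
j(28)/M(16, 1) = (6 + 28)/(((9 + 4*16)/(2*(2 + 16)))) = 34/(((1/2)*(9 + 64)/18)) = 34/(((1/2)*(1/18)*73)) = 34/(73/36) = 34*(36/73) = 1224/73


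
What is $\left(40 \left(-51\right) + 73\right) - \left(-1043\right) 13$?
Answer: $11592$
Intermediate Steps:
$\left(40 \left(-51\right) + 73\right) - \left(-1043\right) 13 = \left(-2040 + 73\right) - -13559 = -1967 + 13559 = 11592$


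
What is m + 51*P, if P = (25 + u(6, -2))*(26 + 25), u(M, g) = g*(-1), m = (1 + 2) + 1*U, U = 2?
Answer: 70232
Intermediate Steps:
m = 5 (m = (1 + 2) + 1*2 = 3 + 2 = 5)
u(M, g) = -g
P = 1377 (P = (25 - 1*(-2))*(26 + 25) = (25 + 2)*51 = 27*51 = 1377)
m + 51*P = 5 + 51*1377 = 5 + 70227 = 70232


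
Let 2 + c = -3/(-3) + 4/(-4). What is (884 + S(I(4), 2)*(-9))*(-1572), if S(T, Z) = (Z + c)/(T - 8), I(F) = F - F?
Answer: -1389648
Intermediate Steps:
c = -2 (c = -2 + (-3/(-3) + 4/(-4)) = -2 + (-3*(-⅓) + 4*(-¼)) = -2 + (1 - 1) = -2 + 0 = -2)
I(F) = 0
S(T, Z) = (-2 + Z)/(-8 + T) (S(T, Z) = (Z - 2)/(T - 8) = (-2 + Z)/(-8 + T))
(884 + S(I(4), 2)*(-9))*(-1572) = (884 + ((-2 + 2)/(-8 + 0))*(-9))*(-1572) = (884 + (0/(-8))*(-9))*(-1572) = (884 - ⅛*0*(-9))*(-1572) = (884 + 0*(-9))*(-1572) = (884 + 0)*(-1572) = 884*(-1572) = -1389648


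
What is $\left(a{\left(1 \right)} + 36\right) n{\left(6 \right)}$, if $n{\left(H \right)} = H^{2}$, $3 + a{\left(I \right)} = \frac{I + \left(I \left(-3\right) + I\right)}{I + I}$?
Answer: $1170$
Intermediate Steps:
$a{\left(I \right)} = - \frac{7}{2}$ ($a{\left(I \right)} = -3 + \frac{I + \left(I \left(-3\right) + I\right)}{I + I} = -3 + \frac{I + \left(- 3 I + I\right)}{2 I} = -3 + \left(I - 2 I\right) \frac{1}{2 I} = -3 + - I \frac{1}{2 I} = -3 - \frac{1}{2} = - \frac{7}{2}$)
$\left(a{\left(1 \right)} + 36\right) n{\left(6 \right)} = \left(- \frac{7}{2} + 36\right) 6^{2} = \frac{65}{2} \cdot 36 = 1170$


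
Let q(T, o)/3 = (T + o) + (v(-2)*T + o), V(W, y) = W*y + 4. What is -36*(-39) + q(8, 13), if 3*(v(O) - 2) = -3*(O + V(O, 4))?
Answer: 1698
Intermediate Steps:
V(W, y) = 4 + W*y
v(O) = -2 - 5*O (v(O) = 2 + (-3*(O + (4 + O*4)))/3 = 2 + (-3*(O + (4 + 4*O)))/3 = 2 + (-3*(4 + 5*O))/3 = 2 + (-12 - 15*O)/3 = 2 + (-4 - 5*O) = -2 - 5*O)
q(T, o) = 6*o + 27*T (q(T, o) = 3*((T + o) + ((-2 - 5*(-2))*T + o)) = 3*((T + o) + ((-2 + 10)*T + o)) = 3*((T + o) + (8*T + o)) = 3*((T + o) + (o + 8*T)) = 3*(2*o + 9*T) = 6*o + 27*T)
-36*(-39) + q(8, 13) = -36*(-39) + (6*13 + 27*8) = 1404 + (78 + 216) = 1404 + 294 = 1698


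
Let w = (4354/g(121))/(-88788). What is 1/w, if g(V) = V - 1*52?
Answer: -437598/311 ≈ -1407.1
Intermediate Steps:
g(V) = -52 + V (g(V) = V - 52 = -52 + V)
w = -311/437598 (w = (4354/(-52 + 121))/(-88788) = (4354/69)*(-1/88788) = -311/437598 ≈ -0.00071070)
1/w = 1/(-311/437598) = -437598/311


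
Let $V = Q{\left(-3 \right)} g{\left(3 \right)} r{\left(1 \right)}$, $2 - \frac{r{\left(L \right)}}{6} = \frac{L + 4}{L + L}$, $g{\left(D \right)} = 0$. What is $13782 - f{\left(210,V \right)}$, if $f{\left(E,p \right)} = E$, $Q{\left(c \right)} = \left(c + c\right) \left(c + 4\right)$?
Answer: $13572$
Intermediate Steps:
$r{\left(L \right)} = 12 - \frac{3 \left(4 + L\right)}{L}$ ($r{\left(L \right)} = 12 - 6 \frac{L + 4}{L + L} = 12 - 6 \frac{4 + L}{2 L} = 12 - \frac{3 \left(4 + L\right)}{L}$)
$Q{\left(c \right)} = 2 c \left(4 + c\right)$
$V = 0$ ($V = 2 \left(-3\right) \left(4 - 3\right) 0 \left(9 - \frac{12}{1}\right) = 2 \left(-3\right) 1 \cdot 0 \left(9 - 12\right) = \left(-6\right) 0 \left(9 - 12\right) = 0 \left(-3\right) = 0$)
$13782 - f{\left(210,V \right)} = 13782 - 210 = 13572$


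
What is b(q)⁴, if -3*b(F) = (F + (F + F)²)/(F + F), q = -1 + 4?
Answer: 28561/1296 ≈ 22.038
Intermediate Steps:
q = 3
b(F) = -(F + 4*F²)/(6*F) (b(F) = -(F + (F + F)²)/(3*(F + F)) = -(F + (2*F)²)/(3*(2*F)) = -(F + 4*F²)*1/(2*F)/3 = -(F + 4*F²)/(6*F))
b(q)⁴ = (-⅙ - ⅔*3)⁴ = (-⅙ - 2)⁴ = (-13/6)⁴ = 28561/1296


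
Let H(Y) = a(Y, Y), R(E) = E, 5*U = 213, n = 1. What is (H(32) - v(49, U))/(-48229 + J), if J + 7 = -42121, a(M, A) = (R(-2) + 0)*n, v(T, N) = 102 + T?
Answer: 51/30119 ≈ 0.0016933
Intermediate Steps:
U = 213/5 (U = (⅕)*213 = 213/5 ≈ 42.600)
a(M, A) = -2 (a(M, A) = (-2 + 0)*1 = -2*1 = -2)
H(Y) = -2
J = -42128 (J = -7 - 42121 = -42128)
(H(32) - v(49, U))/(-48229 + J) = (-2 - (102 + 49))/(-48229 - 42128) = (-2 - 1*151)/(-90357) = (-2 - 151)*(-1/90357) = -153*(-1/90357) = 51/30119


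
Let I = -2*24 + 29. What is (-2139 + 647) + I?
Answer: -1511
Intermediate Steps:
I = -19 (I = -48 + 29 = -19)
(-2139 + 647) + I = (-2139 + 647) - 19 = -1492 - 19 = -1511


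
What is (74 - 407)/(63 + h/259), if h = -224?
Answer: -12321/2299 ≈ -5.3593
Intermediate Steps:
(74 - 407)/(63 + h/259) = (74 - 407)/(63 - 224/259) = -333/(63 - 224*1/259) = -333/(63 - 32/37) = -333/2299/37 = -333*37/2299 = -12321/2299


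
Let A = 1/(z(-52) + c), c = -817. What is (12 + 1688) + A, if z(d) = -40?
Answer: 1456899/857 ≈ 1700.0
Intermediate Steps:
A = -1/857 (A = 1/(-40 - 817) = 1/(-857) = -1/857 ≈ -0.0011669)
(12 + 1688) + A = (12 + 1688) - 1/857 = 1700 - 1/857 = 1456899/857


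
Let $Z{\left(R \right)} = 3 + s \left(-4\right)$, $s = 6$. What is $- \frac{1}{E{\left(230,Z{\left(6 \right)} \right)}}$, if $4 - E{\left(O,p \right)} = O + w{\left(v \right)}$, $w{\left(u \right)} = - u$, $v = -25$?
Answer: $\frac{1}{251} \approx 0.0039841$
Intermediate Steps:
$Z{\left(R \right)} = -21$ ($Z{\left(R \right)} = 3 + 6 \left(-4\right) = 3 - 24 = -21$)
$E{\left(O,p \right)} = -21 - O$ ($E{\left(O,p \right)} = 4 - \left(O - -25\right) = 4 - \left(O + 25\right) = 4 - \left(25 + O\right) = -21 - O$)
$- \frac{1}{E{\left(230,Z{\left(6 \right)} \right)}} = - \frac{1}{-21 - 230} = - \frac{1}{-251} = \left(-1\right) \left(- \frac{1}{251}\right) = \frac{1}{251}$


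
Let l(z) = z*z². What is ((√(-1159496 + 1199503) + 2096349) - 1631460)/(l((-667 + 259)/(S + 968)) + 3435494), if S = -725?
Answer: 247061075049/1825759851398 + 531441*√40007/1825759851398 ≈ 0.13538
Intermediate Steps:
l(z) = z³
((√(-1159496 + 1199503) + 2096349) - 1631460)/(l((-667 + 259)/(S + 968)) + 3435494) = ((√(-1159496 + 1199503) + 2096349) - 1631460)/(((-667 + 259)/(-725 + 968))³ + 3435494) = ((√40007 + 2096349) - 1631460)/((-408/243)³ + 3435494) = ((2096349 + √40007) - 1631460)/((-408*1/243)³ + 3435494) = (464889 + √40007)/((-136/81)³ + 3435494) = (464889 + √40007)/(-2515456/531441 + 3435494) = (464889 + √40007)/(1825759851398/531441) = (464889 + √40007)*(531441/1825759851398) = 247061075049/1825759851398 + 531441*√40007/1825759851398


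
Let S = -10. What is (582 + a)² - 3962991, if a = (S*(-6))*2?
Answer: -3470187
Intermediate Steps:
a = 120 (a = -10*(-6)*2 = 60*2 = 120)
(582 + a)² - 3962991 = (582 + 120)² - 3962991 = 702² - 3962991 = 492804 - 3962991 = -3470187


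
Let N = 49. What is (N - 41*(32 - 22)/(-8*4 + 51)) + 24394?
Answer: 464007/19 ≈ 24421.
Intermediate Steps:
(N - 41*(32 - 22)/(-8*4 + 51)) + 24394 = (49 - 41*(32 - 22)/(-8*4 + 51)) + 24394 = (49 - 410/(-32 + 51)) + 24394 = (49 - 410/19) + 24394 = 521/19 + 24394 = 464007/19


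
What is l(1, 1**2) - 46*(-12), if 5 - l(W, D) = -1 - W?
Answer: 559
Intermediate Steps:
l(W, D) = 6 + W (l(W, D) = 5 - (-1 - W) = 5 + (1 + W) = 6 + W)
l(1, 1**2) - 46*(-12) = (6 + 1) - 46*(-12) = 7 + 552 = 559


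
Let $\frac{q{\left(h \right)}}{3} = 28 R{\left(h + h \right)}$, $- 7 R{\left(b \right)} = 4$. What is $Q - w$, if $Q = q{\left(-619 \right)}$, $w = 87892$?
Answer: $-87940$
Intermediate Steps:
$R{\left(b \right)} = - \frac{4}{7}$ ($R{\left(b \right)} = \left(- \frac{1}{7}\right) 4 = - \frac{4}{7}$)
$q{\left(h \right)} = -48$ ($q{\left(h \right)} = 3 \cdot 28 \left(- \frac{4}{7}\right) = 3 \left(-16\right) = -48$)
$Q = -48$
$Q - w = -48 - 87892 = -87940$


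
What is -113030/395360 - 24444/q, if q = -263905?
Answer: -2016500231/10433748080 ≈ -0.19327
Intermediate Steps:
-113030/395360 - 24444/q = -113030/395360 - 24444/(-263905) = -113030*1/395360 - 24444*(-1/263905) = -11303/39536 + 24444/263905 = -2016500231/10433748080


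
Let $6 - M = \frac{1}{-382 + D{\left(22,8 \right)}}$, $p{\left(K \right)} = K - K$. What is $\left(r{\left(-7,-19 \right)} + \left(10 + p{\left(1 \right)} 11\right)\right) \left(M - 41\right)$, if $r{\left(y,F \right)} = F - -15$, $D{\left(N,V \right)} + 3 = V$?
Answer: $- \frac{79164}{377} \approx -209.98$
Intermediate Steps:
$p{\left(K \right)} = 0$
$D{\left(N,V \right)} = -3 + V$
$M = \frac{2263}{377}$ ($M = 6 - \frac{1}{-382 + \left(-3 + 8\right)} = 6 - \frac{1}{-382 + 5} = 6 - \frac{1}{-377} = 6 - - \frac{1}{377} = 6 + \frac{1}{377} = \frac{2263}{377} \approx 6.0027$)
$r{\left(y,F \right)} = 15 + F$ ($r{\left(y,F \right)} = F + 15 = 15 + F$)
$\left(r{\left(-7,-19 \right)} + \left(10 + p{\left(1 \right)} 11\right)\right) \left(M - 41\right) = \left(\left(15 - 19\right) + \left(10 + 0 \cdot 11\right)\right) \left(\frac{2263}{377} - 41\right) = \left(-4 + \left(10 + 0\right)\right) \left(- \frac{13194}{377}\right) = \left(-4 + 10\right) \left(- \frac{13194}{377}\right) = 6 \left(- \frac{13194}{377}\right) = - \frac{79164}{377}$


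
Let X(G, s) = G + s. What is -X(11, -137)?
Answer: 126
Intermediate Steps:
-X(11, -137) = -(11 - 137) = -1*(-126) = 126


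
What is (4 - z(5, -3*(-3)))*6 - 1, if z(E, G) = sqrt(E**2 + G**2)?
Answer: 23 - 6*sqrt(106) ≈ -38.774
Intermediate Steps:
(4 - z(5, -3*(-3)))*6 - 1 = (4 - sqrt(5**2 + (-3*(-3))**2))*6 - 1 = (4 - sqrt(25 + 9**2))*6 - 1 = (4 - sqrt(25 + 81))*6 - 1 = (4 - sqrt(106))*6 - 1 = (24 - 6*sqrt(106)) - 1 = 23 - 6*sqrt(106)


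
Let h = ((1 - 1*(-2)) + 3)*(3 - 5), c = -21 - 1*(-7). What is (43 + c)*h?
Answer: -348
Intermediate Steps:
c = -14 (c = -21 + 7 = -14)
h = -12 (h = ((1 + 2) + 3)*(-2) = (3 + 3)*(-2) = 6*(-2) = -12)
(43 + c)*h = (43 - 14)*(-12) = 29*(-12) = -348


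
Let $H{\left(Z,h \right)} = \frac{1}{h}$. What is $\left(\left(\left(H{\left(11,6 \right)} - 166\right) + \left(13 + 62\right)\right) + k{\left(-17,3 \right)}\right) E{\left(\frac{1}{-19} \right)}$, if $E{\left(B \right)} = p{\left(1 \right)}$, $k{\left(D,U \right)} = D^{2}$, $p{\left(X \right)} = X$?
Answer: $\frac{1189}{6} \approx 198.17$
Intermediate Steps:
$E{\left(B \right)} = 1$
$\left(\left(\left(H{\left(11,6 \right)} - 166\right) + \left(13 + 62\right)\right) + k{\left(-17,3 \right)}\right) E{\left(\frac{1}{-19} \right)} = \left(\left(\left(\frac{1}{6} - 166\right) + \left(13 + 62\right)\right) + \left(-17\right)^{2}\right) 1 = \left(\left(\left(\frac{1}{6} - 166\right) + 75\right) + 289\right) 1 = \left(\left(- \frac{995}{6} + 75\right) + 289\right) 1 = \left(- \frac{545}{6} + 289\right) 1 = \frac{1189}{6} \cdot 1 = \frac{1189}{6}$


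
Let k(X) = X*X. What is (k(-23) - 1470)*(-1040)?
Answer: 978640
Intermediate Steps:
k(X) = X²
(k(-23) - 1470)*(-1040) = ((-23)² - 1470)*(-1040) = (529 - 1470)*(-1040) = -941*(-1040) = 978640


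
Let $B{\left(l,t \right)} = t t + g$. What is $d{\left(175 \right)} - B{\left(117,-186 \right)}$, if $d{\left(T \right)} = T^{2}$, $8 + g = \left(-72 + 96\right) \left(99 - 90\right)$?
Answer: $-4179$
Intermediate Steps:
$g = 208$ ($g = -8 + \left(-72 + 96\right) \left(99 - 90\right) = -8 + 24 \cdot 9 = -8 + 216 = 208$)
$B{\left(l,t \right)} = 208 + t^{2}$ ($B{\left(l,t \right)} = t t + 208 = t^{2} + 208 = 208 + t^{2}$)
$d{\left(175 \right)} - B{\left(117,-186 \right)} = 175^{2} - \left(208 + \left(-186\right)^{2}\right) = 30625 - \left(208 + 34596\right) = 30625 - 34804 = -4179$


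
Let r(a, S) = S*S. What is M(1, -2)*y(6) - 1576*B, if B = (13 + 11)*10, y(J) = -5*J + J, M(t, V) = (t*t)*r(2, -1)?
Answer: -378264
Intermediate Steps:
r(a, S) = S²
M(t, V) = t² (M(t, V) = (t*t)*(-1)² = t²*1 = t²)
y(J) = -4*J
B = 240 (B = 24*10 = 240)
M(1, -2)*y(6) - 1576*B = 1²*(-4*6) - 1576*240 = 1*(-24) - 378240 = -24 - 378240 = -378264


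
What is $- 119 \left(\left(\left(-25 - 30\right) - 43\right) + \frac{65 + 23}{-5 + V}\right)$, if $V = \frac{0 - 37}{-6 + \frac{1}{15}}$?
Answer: $\frac{15946}{5} \approx 3189.2$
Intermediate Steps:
$V = \frac{555}{89}$ ($V = - \frac{37}{-6 + \frac{1}{15}} = - \frac{37}{- \frac{89}{15}} = \left(-37\right) \left(- \frac{15}{89}\right) = \frac{555}{89} \approx 6.236$)
$- 119 \left(\left(\left(-25 - 30\right) - 43\right) + \frac{65 + 23}{-5 + V}\right) = - 119 \left(\left(\left(-25 - 30\right) - 43\right) + \frac{65 + 23}{-5 + \frac{555}{89}}\right) = - 119 \left(\left(-55 - 43\right) + \frac{88}{\frac{110}{89}}\right) = - 119 \left(-98 + 88 \cdot \frac{89}{110}\right) = - 119 \left(-98 + \frac{356}{5}\right) = \left(-119\right) \left(- \frac{134}{5}\right) = \frac{15946}{5}$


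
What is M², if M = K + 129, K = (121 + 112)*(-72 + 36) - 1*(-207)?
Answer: 64834704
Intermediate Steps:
K = -8181 (K = 233*(-36) + 207 = -8388 + 207 = -8181)
M = -8052 (M = -8181 + 129 = -8052)
M² = (-8052)² = 64834704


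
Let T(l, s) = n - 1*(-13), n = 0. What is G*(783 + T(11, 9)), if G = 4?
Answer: 3184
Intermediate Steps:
T(l, s) = 13 (T(l, s) = 0 - 1*(-13) = 0 + 13 = 13)
G*(783 + T(11, 9)) = 4*(783 + 13) = 4*796 = 3184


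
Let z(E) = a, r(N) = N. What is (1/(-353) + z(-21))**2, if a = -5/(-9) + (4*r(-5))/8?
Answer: 153091129/40373316 ≈ 3.7919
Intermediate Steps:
a = -35/18 (a = -5/(-9) + (4*(-5))/8 = -5*(-1/9) - 20*1/8 = 5/9 - 5/2 = -35/18 ≈ -1.9444)
z(E) = -35/18
(1/(-353) + z(-21))**2 = (1/(-353) - 35/18)**2 = (-1/353 - 35/18)**2 = (-12373/6354)**2 = 153091129/40373316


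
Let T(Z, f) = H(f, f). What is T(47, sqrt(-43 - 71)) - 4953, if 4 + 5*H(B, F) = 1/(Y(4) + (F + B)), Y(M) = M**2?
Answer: (-49538*sqrt(114) + 396303*I)/(10*(sqrt(114) - 8*I)) ≈ -4953.8 - 0.0059977*I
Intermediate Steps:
H(B, F) = -4/5 + 1/(5*(16 + B + F)) (H(B, F) = -4/5 + 1/(5*(4**2 + (F + B))) = -4/5 + 1/(5*(16 + (B + F))) = -4/5 + 1/(5*(16 + B + F)))
T(Z, f) = (-63 - 8*f)/(5*(16 + 2*f)) (T(Z, f) = (-63 - 4*f - 4*f)/(5*(16 + f + f)) = (-63 - 8*f)/(5*(16 + 2*f)))
T(47, sqrt(-43 - 71)) - 4953 = (-63 - 8*sqrt(-43 - 71))/(10*(8 + sqrt(-43 - 71))) - 4953 = (-63 - 8*I*sqrt(114))/(10*(8 + sqrt(-114))) - 4953 = (-63 - 8*I*sqrt(114))/(10*(8 + I*sqrt(114))) - 4953 = -4953 + (-63 - 8*I*sqrt(114))/(10*(8 + I*sqrt(114)))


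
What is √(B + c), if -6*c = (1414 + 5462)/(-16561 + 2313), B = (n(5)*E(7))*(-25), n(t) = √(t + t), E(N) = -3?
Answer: √(1020513 + 951588300*√10)/3562 ≈ 15.403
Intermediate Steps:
n(t) = √2*√t (n(t) = √(2*t) = √2*√t)
B = 75*√10 (B = ((√2*√5)*(-3))*(-25) = (√10*(-3))*(-25) = -3*√10*(-25) = 75*√10 ≈ 237.17)
c = 573/7124 (c = -(1414 + 5462)/(6*(-16561 + 2313)) = -1146/(-14248) = -1146*(-1)/14248 = -⅙*(-1719/3562) = 573/7124 ≈ 0.080432)
√(B + c) = √(75*√10 + 573/7124) = √(573/7124 + 75*√10)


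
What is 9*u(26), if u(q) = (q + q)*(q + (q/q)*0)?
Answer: 12168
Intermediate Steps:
u(q) = 2*q² (u(q) = (2*q)*(q + 1*0) = (2*q)*(q + 0) = (2*q)*q = 2*q²)
9*u(26) = 9*(2*26²) = 9*(2*676) = 9*1352 = 12168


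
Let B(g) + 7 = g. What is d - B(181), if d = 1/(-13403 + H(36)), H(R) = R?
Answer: -2325859/13367 ≈ -174.00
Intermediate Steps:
B(g) = -7 + g
d = -1/13367 (d = 1/(-13403 + 36) = 1/(-13367) = -1/13367 ≈ -7.4811e-5)
d - B(181) = -1/13367 - (-7 + 181) = -1/13367 - 1*174 = -1/13367 - 174 = -2325859/13367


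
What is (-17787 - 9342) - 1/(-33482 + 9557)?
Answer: -649061324/23925 ≈ -27129.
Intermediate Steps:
(-17787 - 9342) - 1/(-33482 + 9557) = -27129 - 1/(-23925) = -27129 - 1*(-1/23925) = -27129 + 1/23925 = -649061324/23925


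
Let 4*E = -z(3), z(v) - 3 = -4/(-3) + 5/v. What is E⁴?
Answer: 81/16 ≈ 5.0625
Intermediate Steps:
z(v) = 13/3 + 5/v (z(v) = 3 + (-4/(-3) + 5/v) = 3 + (-4*(-⅓) + 5/v) = 3 + (4/3 + 5/v) = 13/3 + 5/v)
E = -3/2 (E = (-(13/3 + 5/3))/4 = (-1*6)/4 = (¼)*(-6) = -3/2 ≈ -1.5000)
E⁴ = (-3/2)⁴ = 81/16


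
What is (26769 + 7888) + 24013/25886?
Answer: 897155115/25886 ≈ 34658.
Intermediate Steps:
(26769 + 7888) + 24013/25886 = 34657 + 24013*(1/25886) = 34657 + 24013/25886 = 897155115/25886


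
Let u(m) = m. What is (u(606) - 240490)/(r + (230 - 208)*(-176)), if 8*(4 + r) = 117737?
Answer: -1919072/86729 ≈ -22.127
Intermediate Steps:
r = 117705/8 (r = -4 + (⅛)*117737 = -4 + 117737/8 = 117705/8 ≈ 14713.)
(u(606) - 240490)/(r + (230 - 208)*(-176)) = (606 - 240490)/(117705/8 + (230 - 208)*(-176)) = -239884/(117705/8 + 22*(-176)) = -239884/(117705/8 - 3872) = -239884/86729/8 = -239884*8/86729 = -1919072/86729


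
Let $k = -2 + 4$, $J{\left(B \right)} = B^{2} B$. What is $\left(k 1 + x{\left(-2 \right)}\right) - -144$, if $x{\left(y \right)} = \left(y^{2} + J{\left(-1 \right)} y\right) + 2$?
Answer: $154$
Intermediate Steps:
$J{\left(B \right)} = B^{3}$
$x{\left(y \right)} = 2 + y^{2} - y$ ($x{\left(y \right)} = \left(y^{2} + \left(-1\right)^{3} y\right) + 2 = \left(y^{2} - y\right) + 2 = 2 + y^{2} - y$)
$k = 2$
$\left(k 1 + x{\left(-2 \right)}\right) - -144 = \left(2 \cdot 1 + \left(2 + \left(-2\right)^{2} - -2\right)\right) - -144 = \left(2 + \left(2 + 4 + 2\right)\right) + 144 = \left(2 + 8\right) + 144 = 10 + 144 = 154$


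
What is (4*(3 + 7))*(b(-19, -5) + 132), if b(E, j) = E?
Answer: 4520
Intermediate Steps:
(4*(3 + 7))*(b(-19, -5) + 132) = (4*(3 + 7))*(-19 + 132) = (4*10)*113 = 40*113 = 4520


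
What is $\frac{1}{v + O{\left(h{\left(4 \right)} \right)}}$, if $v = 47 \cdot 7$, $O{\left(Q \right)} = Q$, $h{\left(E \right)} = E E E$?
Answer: $\frac{1}{393} \approx 0.0025445$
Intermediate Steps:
$h{\left(E \right)} = E^{3}$ ($h{\left(E \right)} = E^{2} E = E^{3}$)
$v = 329$
$\frac{1}{v + O{\left(h{\left(4 \right)} \right)}} = \frac{1}{329 + 4^{3}} = \frac{1}{329 + 64} = \frac{1}{393}$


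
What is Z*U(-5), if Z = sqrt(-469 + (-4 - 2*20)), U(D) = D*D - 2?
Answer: 69*I*sqrt(57) ≈ 520.94*I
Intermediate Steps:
U(D) = -2 + D**2 (U(D) = D**2 - 2 = -2 + D**2)
Z = 3*I*sqrt(57) (Z = sqrt(-469 + (-4 - 40)) = sqrt(-469 - 44) = sqrt(-513) = 3*I*sqrt(57) ≈ 22.65*I)
Z*U(-5) = (3*I*sqrt(57))*(-2 + (-5)**2) = (3*I*sqrt(57))*(-2 + 25) = (3*I*sqrt(57))*23 = 69*I*sqrt(57)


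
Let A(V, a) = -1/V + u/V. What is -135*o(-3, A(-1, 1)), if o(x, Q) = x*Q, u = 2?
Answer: -405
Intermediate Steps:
A(V, a) = 1/V (A(V, a) = -1/V + 2/V = 1/V)
o(x, Q) = Q*x
-135*o(-3, A(-1, 1)) = -135*(-3)/(-1) = -(-135)*(-3) = -135*3 = -405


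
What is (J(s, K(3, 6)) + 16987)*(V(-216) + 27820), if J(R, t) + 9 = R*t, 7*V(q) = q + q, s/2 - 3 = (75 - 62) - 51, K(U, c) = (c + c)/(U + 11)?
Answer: 3287302744/7 ≈ 4.6961e+8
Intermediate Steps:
K(U, c) = 2*c/(11 + U) (K(U, c) = (2*c)/(11 + U) = 2*c/(11 + U))
s = -70 (s = 6 + 2*((75 - 62) - 51) = 6 + 2*(13 - 51) = 6 + 2*(-38) = 6 - 76 = -70)
V(q) = 2*q/7 (V(q) = (q + q)/7 = (2*q)/7 = 2*q/7)
J(R, t) = -9 + R*t
(J(s, K(3, 6)) + 16987)*(V(-216) + 27820) = ((-9 - 140*6/(11 + 3)) + 16987)*((2/7)*(-216) + 27820) = ((-9 - 140*6/14) + 16987)*(-432/7 + 27820) = ((-9 - 140*6/14) + 16987)*(194308/7) = ((-9 - 70*6/7) + 16987)*(194308/7) = ((-9 - 60) + 16987)*(194308/7) = (-69 + 16987)*(194308/7) = 16918*(194308/7) = 3287302744/7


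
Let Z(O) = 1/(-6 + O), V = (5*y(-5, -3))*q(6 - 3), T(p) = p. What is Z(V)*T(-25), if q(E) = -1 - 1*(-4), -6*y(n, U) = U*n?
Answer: 50/87 ≈ 0.57471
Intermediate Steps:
y(n, U) = -U*n/6
q(E) = 3 (q(E) = -1 + 4 = 3)
V = -75/2 (V = (5*(-1/6*(-3)*(-5)))*3 = (5*(-5/2))*3 = -25/2*3 = -75/2 ≈ -37.500)
Z(V)*T(-25) = -25/(-6 - 75/2) = -25/(-87/2) = -2/87*(-25) = 50/87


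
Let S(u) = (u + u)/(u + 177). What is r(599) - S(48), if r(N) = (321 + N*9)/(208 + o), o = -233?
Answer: -17168/75 ≈ -228.91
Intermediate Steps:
r(N) = -321/25 - 9*N/25 (r(N) = (321 + N*9)/(208 - 233) = (321 + 9*N)/(-25) = (321 + 9*N)*(-1/25) = -321/25 - 9*N/25)
S(u) = 2*u/(177 + u) (S(u) = (2*u)/(177 + u) = 2*u/(177 + u))
r(599) - S(48) = (-321/25 - 9/25*599) - 2*48/(177 + 48) = (-321/25 - 5391/25) - 2*48/225 = -5712/25 - 2*48/225 = -5712/25 - 1*32/75 = -5712/25 - 32/75 = -17168/75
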